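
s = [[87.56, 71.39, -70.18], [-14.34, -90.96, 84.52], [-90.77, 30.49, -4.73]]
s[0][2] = -70.18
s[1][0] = -14.34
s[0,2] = -70.18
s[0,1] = 71.39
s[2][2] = -4.73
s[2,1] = 30.49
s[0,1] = 71.39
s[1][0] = -14.34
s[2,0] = -90.77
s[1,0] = -14.34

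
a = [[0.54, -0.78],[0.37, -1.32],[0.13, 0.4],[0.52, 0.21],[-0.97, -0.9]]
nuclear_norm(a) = 3.12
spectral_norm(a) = 1.84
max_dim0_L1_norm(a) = 3.61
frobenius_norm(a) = 2.24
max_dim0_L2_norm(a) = 1.83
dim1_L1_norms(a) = [1.32, 1.69, 0.53, 0.73, 1.87]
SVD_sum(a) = [[-0.05, -0.74], [-0.09, -1.29], [0.03, 0.41], [0.02, 0.25], [-0.07, -0.97]] + [[0.59,  -0.04], [0.46,  -0.03], [0.1,  -0.01], [0.50,  -0.04], [-0.9,  0.07]]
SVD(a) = [[-0.40, 0.46], [-0.70, 0.36], [0.22, 0.08], [0.13, 0.39], [-0.53, -0.70]] @ diag([1.8368289956031763, 1.283611795252531]) @ [[0.07, 1.0], [1.0, -0.07]]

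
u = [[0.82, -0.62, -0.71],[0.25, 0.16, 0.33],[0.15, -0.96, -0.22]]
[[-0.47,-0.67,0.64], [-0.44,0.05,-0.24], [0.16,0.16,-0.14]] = u @ [[-1.09, -0.49, 0.17], [-0.25, -0.41, 0.42], [-0.38, 0.73, -1.07]]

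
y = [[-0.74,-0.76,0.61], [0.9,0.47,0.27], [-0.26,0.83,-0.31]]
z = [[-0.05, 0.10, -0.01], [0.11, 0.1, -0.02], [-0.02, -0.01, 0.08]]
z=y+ [[0.69, 0.86, -0.62], [-0.79, -0.37, -0.29], [0.24, -0.84, 0.39]]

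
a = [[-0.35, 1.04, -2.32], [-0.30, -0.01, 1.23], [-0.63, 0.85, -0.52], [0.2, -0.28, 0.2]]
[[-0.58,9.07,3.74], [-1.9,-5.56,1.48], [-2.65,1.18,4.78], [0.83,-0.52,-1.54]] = a @ [[-0.71, 0.85, -4.76], [-4.72, -0.63, 2.13], [-1.76, -4.32, 0.06]]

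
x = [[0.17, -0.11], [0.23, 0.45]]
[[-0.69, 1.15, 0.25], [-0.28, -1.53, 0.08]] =x @ [[-3.35, 3.43, 1.20], [1.09, -5.16, -0.43]]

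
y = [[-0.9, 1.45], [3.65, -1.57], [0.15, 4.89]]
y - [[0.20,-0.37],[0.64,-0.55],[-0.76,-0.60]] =[[-1.1, 1.82], [3.01, -1.02], [0.91, 5.49]]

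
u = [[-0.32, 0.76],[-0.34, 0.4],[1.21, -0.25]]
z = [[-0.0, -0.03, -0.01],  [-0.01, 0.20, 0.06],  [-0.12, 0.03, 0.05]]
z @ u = [[-0.00, -0.01],[0.01, 0.06],[0.09, -0.09]]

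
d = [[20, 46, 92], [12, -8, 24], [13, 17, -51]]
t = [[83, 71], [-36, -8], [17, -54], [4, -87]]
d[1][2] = 24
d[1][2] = 24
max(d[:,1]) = 46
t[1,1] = -8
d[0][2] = 92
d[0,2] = 92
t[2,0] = 17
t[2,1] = -54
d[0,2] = 92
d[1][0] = 12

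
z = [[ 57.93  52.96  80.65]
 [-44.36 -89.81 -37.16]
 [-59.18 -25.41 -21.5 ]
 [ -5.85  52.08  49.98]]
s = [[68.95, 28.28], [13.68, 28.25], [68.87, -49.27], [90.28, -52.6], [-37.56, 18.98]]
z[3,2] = 49.98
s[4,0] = -37.56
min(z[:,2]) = -37.16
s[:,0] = [68.95, 13.68, 68.87, 90.28, -37.56]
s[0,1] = 28.28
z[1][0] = -44.36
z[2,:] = [-59.18, -25.41, -21.5]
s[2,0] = 68.87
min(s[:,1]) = -52.6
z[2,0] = -59.18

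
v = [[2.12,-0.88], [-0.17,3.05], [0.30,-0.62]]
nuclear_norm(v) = 5.29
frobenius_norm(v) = 3.88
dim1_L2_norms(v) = [2.3, 3.05, 0.69]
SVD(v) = [[0.46, 0.88],[-0.86, 0.48],[0.20, 0.03]] @ diag([3.380867749011773, 1.9090136887125957]) @ [[0.35, -0.94], [0.94, 0.35]]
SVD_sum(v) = [[0.55, -1.47], [-1.03, 2.73], [0.24, -0.64]] + [[1.57, 0.59], [0.86, 0.32], [0.06, 0.02]]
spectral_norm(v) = 3.38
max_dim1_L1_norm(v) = 3.22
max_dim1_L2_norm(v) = 3.05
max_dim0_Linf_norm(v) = 3.05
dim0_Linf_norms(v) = [2.12, 3.05]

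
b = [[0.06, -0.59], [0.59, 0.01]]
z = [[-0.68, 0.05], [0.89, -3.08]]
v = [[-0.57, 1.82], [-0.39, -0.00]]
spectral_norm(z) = 3.22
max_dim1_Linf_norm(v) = 1.82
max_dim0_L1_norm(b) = 0.65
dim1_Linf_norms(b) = [0.59, 0.59]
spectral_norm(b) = 0.62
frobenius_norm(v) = 1.95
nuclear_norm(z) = 3.85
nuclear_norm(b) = 1.18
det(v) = 0.71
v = b @ z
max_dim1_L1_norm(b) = 0.65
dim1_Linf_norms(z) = [0.68, 3.08]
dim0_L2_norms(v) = [0.69, 1.82]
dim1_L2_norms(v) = [1.91, 0.39]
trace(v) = -0.57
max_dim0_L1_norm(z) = 3.13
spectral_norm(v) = 1.91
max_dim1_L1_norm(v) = 2.39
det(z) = 2.05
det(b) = 0.35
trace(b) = 0.07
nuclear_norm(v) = 2.28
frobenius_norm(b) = 0.84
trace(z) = -3.76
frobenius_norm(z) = 3.28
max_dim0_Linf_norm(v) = 1.82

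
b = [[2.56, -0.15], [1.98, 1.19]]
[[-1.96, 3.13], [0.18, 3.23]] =b @ [[-0.69,1.26], [1.30,0.62]]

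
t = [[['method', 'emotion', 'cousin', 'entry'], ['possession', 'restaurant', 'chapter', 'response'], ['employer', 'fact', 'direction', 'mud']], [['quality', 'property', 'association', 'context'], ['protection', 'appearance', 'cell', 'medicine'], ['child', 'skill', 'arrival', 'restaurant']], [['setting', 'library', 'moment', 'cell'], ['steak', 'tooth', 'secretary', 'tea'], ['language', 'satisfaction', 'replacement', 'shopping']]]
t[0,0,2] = 'cousin'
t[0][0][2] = 'cousin'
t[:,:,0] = [['method', 'possession', 'employer'], ['quality', 'protection', 'child'], ['setting', 'steak', 'language']]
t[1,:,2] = ['association', 'cell', 'arrival']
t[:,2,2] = ['direction', 'arrival', 'replacement']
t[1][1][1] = 'appearance'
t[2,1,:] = ['steak', 'tooth', 'secretary', 'tea']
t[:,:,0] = [['method', 'possession', 'employer'], ['quality', 'protection', 'child'], ['setting', 'steak', 'language']]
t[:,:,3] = [['entry', 'response', 'mud'], ['context', 'medicine', 'restaurant'], ['cell', 'tea', 'shopping']]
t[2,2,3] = 'shopping'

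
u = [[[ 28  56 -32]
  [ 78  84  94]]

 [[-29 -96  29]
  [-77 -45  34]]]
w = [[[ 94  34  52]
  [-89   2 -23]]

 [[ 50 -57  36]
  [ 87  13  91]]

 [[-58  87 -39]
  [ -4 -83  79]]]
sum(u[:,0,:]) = -44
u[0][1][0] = 78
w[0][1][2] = -23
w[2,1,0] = -4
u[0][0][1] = 56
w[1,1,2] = 91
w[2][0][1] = 87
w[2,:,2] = [-39, 79]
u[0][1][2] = 94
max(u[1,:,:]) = 34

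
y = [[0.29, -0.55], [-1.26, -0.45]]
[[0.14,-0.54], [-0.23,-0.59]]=y @ [[0.23, 0.1], [-0.14, 1.03]]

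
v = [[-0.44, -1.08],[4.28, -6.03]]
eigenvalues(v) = [-1.45, -5.02]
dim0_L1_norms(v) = [4.72, 7.11]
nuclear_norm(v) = 8.40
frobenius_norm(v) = 7.49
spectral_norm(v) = 7.42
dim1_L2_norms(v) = [1.17, 7.39]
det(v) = 7.28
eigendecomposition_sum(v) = [[-1.86, 0.44], [-1.74, 0.41]] + [[1.42, -1.52], [6.02, -6.44]]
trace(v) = -6.47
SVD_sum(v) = [[0.36, -0.52], [4.21, -6.08]] + [[-0.80, -0.56], [0.07, 0.05]]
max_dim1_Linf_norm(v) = 6.03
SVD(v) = [[0.09, 1.0], [1.00, -0.09]] @ diag([7.421470479030684, 0.9803448010144581]) @ [[0.57, -0.82], [-0.82, -0.57]]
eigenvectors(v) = [[0.73, 0.23],[0.68, 0.97]]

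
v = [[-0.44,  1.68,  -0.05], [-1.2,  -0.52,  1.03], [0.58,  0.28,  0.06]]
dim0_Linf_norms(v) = [1.2, 1.68, 1.03]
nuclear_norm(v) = 3.89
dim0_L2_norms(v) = [1.4, 1.78, 1.03]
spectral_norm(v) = 1.86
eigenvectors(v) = [[(0.73+0j), 0.73-0.00j, 0.47+0.00j], [-0.11+0.62j, (-0.11-0.62j), 0.29+0.00j], [-0.02-0.26j, (-0.02+0.26j), (0.83+0j)]]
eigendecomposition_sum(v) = [[(-0.23+0.75j), (0.79+0.2j), (-0.14-0.49j)], [-0.61-0.31j, (-0.29+0.65j), (0.44-0.05j)], [(0.27+0.07j), 0.05-0.29j, (-0.17+0.06j)]] + [[(-0.23-0.75j),(0.79-0.2j),-0.14+0.49j], [(-0.61+0.31j),-0.29-0.65j,(0.44+0.05j)], [0.27-0.07j,(0.05+0.29j),(-0.17-0.06j)]] + [[0.02+0.00j, 0.10-0.00j, (0.23-0j)], [(0.01+0j), (0.06-0j), 0.14-0.00j], [(0.03+0j), 0.17-0.00j, 0.41-0.00j]]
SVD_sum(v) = [[0.44, 1.14, -0.5],  [-0.41, -1.07, 0.47],  [0.14, 0.35, -0.16]] + [[-0.87, 0.54, 0.47], [-0.86, 0.53, 0.46], [0.22, -0.14, -0.12]] + [[-0.01, -0.0, -0.01], [0.07, 0.02, 0.1], [0.22, 0.06, 0.34]]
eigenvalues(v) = [(-0.69+1.46j), (-0.69-1.46j), (0.49+0j)]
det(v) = 1.27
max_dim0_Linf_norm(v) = 1.68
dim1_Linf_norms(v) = [1.68, 1.2, 0.58]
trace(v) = -0.90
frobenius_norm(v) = 2.49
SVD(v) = [[0.71, -0.70, 0.03], [-0.67, -0.69, -0.28], [0.22, 0.18, -0.96]] @ diag([1.858785790492306, 1.6039097833186235, 0.42495740026348316]) @ [[0.33, 0.86, -0.38], [0.77, -0.48, -0.41], [-0.54, -0.16, -0.83]]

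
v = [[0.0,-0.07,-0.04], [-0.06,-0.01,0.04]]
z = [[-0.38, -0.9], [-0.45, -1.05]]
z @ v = [[0.05, 0.04, -0.02],[0.06, 0.04, -0.02]]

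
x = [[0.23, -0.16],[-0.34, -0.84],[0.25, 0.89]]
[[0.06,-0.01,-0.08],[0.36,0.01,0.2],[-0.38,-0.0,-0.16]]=x @ [[-0.02, -0.04, -0.41], [-0.42, 0.01, -0.07]]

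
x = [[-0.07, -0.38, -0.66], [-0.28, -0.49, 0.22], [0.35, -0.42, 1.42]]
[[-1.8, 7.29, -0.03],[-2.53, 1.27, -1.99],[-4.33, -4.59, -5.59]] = x @ [[-2.37, 4.55, -2.04], [6.24, -8.24, 4.25], [-0.62, -6.79, -2.18]]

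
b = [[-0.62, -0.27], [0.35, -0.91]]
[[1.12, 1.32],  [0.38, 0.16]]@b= [[-0.23, -1.50],[-0.18, -0.25]]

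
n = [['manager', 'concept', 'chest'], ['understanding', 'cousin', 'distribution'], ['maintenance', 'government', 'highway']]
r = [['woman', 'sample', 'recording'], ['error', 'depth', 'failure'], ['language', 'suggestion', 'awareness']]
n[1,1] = 'cousin'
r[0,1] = 'sample'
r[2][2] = 'awareness'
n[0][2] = 'chest'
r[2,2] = 'awareness'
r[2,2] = 'awareness'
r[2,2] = 'awareness'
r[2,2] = 'awareness'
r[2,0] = 'language'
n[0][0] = 'manager'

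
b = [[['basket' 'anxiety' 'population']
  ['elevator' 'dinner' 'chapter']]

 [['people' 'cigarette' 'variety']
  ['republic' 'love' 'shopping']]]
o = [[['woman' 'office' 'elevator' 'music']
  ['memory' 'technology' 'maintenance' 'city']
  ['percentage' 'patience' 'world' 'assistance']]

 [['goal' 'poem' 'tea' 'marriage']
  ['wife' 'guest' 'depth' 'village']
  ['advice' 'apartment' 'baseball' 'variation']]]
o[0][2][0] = 'percentage'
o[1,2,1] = 'apartment'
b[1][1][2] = 'shopping'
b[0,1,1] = 'dinner'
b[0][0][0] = 'basket'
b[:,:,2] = [['population', 'chapter'], ['variety', 'shopping']]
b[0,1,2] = 'chapter'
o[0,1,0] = 'memory'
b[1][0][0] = 'people'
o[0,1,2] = 'maintenance'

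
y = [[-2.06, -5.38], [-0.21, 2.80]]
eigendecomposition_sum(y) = [[-2.19,-2.31], [-0.09,-0.1]] + [[0.13, -3.07], [-0.12, 2.90]]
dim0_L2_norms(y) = [2.07, 6.07]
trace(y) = 0.74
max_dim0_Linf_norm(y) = 5.38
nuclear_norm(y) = 7.41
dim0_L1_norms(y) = [2.27, 8.18]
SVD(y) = [[-0.91,0.42], [0.42,0.91]] @ diag([6.314982164904254, 1.0922912875882338]) @ [[0.28,0.96], [-0.96,0.28]]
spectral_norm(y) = 6.31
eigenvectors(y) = [[-1.0, 0.73], [-0.04, -0.69]]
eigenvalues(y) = [-2.28, 3.02]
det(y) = -6.90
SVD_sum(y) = [[-1.62, -5.51], [0.74, 2.52]] + [[-0.44, 0.13],[-0.95, 0.28]]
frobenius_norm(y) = 6.41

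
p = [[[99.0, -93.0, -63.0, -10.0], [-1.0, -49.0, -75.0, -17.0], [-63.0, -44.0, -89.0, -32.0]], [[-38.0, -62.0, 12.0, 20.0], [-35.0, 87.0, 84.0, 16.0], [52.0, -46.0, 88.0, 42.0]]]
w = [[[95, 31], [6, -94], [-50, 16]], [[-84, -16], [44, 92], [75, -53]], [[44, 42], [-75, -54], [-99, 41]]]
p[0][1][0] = -1.0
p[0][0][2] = -63.0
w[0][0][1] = 31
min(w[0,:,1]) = -94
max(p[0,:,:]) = 99.0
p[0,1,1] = -49.0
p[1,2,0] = 52.0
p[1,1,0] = -35.0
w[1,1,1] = 92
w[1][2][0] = 75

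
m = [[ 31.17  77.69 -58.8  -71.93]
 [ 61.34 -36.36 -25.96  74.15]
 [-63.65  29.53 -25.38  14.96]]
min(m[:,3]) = -71.93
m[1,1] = -36.36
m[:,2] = [-58.8, -25.96, -25.38]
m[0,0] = 31.17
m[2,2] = -25.38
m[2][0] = -63.65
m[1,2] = -25.96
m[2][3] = 14.96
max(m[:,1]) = 77.69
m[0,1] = 77.69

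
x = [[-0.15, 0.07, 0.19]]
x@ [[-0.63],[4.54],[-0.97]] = [[0.23]]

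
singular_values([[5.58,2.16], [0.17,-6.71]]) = [7.4, 5.11]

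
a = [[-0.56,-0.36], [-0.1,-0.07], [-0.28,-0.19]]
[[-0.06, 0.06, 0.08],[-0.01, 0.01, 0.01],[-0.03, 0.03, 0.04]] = a @ [[0.01, -0.15, -0.07], [0.16, 0.08, -0.11]]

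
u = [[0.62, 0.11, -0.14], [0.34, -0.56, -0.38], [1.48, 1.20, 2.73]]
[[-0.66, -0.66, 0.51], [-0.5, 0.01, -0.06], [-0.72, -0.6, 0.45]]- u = [[-1.28, -0.77, 0.65], [-0.84, 0.57, 0.32], [-2.20, -1.8, -2.28]]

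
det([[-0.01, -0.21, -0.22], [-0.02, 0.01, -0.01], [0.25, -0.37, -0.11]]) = -0.000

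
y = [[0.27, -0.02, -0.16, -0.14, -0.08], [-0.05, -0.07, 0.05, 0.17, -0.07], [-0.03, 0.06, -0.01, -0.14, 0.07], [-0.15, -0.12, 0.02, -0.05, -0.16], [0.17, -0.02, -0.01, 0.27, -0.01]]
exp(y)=[[1.32, -0.02, -0.18, -0.16, -0.09],[-0.08, 0.93, 0.06, 0.15, -0.08],[-0.02, 0.06, 0.99, -0.12, 0.08],[-0.18, -0.11, 0.03, 0.93, -0.14],[0.17, -0.04, -0.02, 0.25, 0.96]]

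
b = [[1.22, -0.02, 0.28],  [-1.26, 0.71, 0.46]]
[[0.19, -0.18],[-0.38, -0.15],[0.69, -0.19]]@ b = [[0.46, -0.13, -0.03],[-0.27, -0.10, -0.18],[1.08, -0.15, 0.11]]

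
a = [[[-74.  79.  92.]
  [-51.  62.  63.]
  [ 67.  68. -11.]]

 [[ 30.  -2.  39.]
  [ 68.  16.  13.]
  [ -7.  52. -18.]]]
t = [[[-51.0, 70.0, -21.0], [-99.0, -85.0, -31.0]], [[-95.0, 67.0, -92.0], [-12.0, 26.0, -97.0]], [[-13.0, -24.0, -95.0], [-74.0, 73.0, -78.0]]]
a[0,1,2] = 63.0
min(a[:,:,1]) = -2.0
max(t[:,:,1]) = 73.0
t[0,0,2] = -21.0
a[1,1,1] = 16.0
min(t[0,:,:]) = -99.0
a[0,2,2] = -11.0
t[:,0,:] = [[-51.0, 70.0, -21.0], [-95.0, 67.0, -92.0], [-13.0, -24.0, -95.0]]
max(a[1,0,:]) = 39.0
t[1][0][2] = -92.0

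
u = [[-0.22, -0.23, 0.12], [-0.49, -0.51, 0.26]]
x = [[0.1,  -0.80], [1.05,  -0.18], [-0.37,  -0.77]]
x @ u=[[0.37, 0.38, -0.20], [-0.14, -0.15, 0.08], [0.46, 0.48, -0.24]]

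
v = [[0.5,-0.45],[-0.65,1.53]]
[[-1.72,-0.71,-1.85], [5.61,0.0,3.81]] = v @ [[-0.21, -2.31, -2.36], [3.58, -0.98, 1.49]]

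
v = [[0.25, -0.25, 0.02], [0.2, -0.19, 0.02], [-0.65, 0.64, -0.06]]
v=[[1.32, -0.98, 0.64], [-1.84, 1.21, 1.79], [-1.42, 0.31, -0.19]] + [[-1.07, 0.73, -0.62], [2.04, -1.40, -1.77], [0.77, 0.33, 0.13]]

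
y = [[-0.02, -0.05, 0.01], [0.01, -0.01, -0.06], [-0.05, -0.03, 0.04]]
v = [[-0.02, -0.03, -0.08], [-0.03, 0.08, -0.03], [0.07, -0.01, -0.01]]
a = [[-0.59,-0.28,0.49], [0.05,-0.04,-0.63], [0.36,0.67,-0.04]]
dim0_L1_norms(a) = [1.0, 0.99, 1.16]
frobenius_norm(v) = 0.14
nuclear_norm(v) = 0.25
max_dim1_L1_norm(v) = 0.14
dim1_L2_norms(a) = [0.82, 0.63, 0.76]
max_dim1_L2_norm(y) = 0.07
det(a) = -0.16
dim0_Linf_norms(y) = [0.05, 0.05, 0.06]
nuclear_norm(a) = 1.97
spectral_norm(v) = 0.10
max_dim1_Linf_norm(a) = 0.67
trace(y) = 0.01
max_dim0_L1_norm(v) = 0.12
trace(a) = -0.67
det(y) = -0.00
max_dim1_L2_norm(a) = 0.82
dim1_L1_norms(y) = [0.08, 0.08, 0.12]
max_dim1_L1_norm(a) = 1.36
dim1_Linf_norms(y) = [0.05, 0.06, 0.05]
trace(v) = 0.05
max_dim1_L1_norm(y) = 0.12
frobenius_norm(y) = 0.11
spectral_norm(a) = 1.07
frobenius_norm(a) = 1.28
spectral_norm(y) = 0.09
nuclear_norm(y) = 0.17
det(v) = 0.00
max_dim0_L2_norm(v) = 0.09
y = v @ a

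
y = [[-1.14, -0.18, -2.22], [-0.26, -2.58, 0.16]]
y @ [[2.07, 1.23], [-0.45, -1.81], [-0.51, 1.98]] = [[-1.15, -5.47],[0.54, 4.67]]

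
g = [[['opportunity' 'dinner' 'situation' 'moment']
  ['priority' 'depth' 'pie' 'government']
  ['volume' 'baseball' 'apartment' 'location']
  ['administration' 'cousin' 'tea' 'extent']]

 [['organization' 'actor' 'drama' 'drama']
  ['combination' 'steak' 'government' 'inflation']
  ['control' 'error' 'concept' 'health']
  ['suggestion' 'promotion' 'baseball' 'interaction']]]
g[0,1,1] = 'depth'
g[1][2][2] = 'concept'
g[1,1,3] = 'inflation'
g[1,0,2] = 'drama'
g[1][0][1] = 'actor'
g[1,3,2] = 'baseball'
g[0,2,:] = ['volume', 'baseball', 'apartment', 'location']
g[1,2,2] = 'concept'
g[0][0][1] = 'dinner'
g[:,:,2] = [['situation', 'pie', 'apartment', 'tea'], ['drama', 'government', 'concept', 'baseball']]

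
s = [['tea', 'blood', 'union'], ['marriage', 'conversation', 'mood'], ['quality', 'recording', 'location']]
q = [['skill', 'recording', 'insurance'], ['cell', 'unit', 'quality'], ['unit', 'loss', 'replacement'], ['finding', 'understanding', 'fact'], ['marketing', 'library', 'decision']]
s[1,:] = ['marriage', 'conversation', 'mood']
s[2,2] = 'location'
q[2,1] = 'loss'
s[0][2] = 'union'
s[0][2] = 'union'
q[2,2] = 'replacement'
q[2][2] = 'replacement'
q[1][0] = 'cell'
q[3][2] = 'fact'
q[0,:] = ['skill', 'recording', 'insurance']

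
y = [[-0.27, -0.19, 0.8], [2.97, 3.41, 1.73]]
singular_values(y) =[4.84, 0.87]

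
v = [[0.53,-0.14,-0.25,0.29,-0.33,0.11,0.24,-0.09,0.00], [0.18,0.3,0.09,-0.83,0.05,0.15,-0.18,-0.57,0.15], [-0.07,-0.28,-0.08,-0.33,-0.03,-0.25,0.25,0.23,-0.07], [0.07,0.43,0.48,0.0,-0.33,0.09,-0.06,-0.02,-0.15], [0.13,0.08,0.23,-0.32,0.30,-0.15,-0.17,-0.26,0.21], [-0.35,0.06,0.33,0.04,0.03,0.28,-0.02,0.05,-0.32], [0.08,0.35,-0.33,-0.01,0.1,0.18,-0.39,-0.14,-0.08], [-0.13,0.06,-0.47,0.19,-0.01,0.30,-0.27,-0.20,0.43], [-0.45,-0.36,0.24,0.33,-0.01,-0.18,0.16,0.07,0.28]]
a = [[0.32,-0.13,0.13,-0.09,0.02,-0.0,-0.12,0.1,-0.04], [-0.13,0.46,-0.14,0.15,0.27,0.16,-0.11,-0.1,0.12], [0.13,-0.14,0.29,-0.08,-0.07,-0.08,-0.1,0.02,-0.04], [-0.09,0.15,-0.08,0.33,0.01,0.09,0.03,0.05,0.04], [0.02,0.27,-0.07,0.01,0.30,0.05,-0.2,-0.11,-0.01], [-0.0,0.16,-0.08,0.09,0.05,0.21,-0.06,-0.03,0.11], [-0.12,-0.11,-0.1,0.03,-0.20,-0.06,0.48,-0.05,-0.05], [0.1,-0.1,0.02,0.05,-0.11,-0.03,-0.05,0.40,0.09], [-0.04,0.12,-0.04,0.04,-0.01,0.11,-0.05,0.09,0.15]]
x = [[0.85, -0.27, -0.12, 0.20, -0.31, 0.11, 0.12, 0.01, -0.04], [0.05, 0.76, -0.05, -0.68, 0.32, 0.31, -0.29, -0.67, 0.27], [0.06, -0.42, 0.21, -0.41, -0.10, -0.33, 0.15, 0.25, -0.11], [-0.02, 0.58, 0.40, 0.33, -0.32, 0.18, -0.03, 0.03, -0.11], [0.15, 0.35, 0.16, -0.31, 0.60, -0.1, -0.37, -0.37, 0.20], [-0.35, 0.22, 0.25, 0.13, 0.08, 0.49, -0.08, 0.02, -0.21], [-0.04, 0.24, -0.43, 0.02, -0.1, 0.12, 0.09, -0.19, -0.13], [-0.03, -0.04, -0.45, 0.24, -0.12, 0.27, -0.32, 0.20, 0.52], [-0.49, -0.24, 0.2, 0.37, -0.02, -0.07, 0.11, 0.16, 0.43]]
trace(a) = 2.94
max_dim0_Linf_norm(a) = 0.48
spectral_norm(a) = 0.95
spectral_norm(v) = 1.39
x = a + v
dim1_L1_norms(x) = [2.03, 3.4, 2.04, 2.0, 2.61, 1.83, 1.36, 2.19, 2.09]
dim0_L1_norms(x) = [2.04, 3.12, 2.27, 2.69, 1.97, 1.98, 1.56, 1.9, 2.02]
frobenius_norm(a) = 1.34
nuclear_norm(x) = 6.89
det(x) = 0.00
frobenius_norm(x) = 2.73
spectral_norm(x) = 1.72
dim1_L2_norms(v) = [0.8, 1.11, 0.62, 0.75, 0.66, 0.65, 0.68, 0.82, 0.8]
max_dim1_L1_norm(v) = 2.5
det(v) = -0.00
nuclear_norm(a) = 2.94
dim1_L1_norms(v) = [1.98, 2.5, 1.59, 1.63, 1.85, 1.48, 1.66, 2.06, 2.08]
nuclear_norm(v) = 5.79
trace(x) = 3.96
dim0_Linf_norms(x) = [0.85, 0.76, 0.45, 0.68, 0.6, 0.49, 0.37, 0.67, 0.52]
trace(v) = 1.02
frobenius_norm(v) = 2.33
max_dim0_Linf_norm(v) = 0.83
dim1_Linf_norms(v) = [0.53, 0.83, 0.33, 0.48, 0.32, 0.35, 0.39, 0.47, 0.45]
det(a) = 0.00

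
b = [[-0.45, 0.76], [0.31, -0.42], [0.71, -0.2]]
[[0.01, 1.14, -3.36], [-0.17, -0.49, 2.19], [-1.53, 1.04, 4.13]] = b @[[-2.58, 2.27, 5.49], [-1.51, 2.84, -1.17]]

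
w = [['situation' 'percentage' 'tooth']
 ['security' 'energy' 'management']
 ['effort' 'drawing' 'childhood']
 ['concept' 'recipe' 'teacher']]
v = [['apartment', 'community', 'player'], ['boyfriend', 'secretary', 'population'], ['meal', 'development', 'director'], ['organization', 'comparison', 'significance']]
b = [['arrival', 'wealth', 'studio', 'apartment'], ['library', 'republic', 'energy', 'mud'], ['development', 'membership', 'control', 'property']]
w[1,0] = 'security'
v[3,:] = ['organization', 'comparison', 'significance']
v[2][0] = 'meal'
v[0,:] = ['apartment', 'community', 'player']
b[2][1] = 'membership'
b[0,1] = 'wealth'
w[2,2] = 'childhood'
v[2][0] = 'meal'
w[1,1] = 'energy'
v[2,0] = 'meal'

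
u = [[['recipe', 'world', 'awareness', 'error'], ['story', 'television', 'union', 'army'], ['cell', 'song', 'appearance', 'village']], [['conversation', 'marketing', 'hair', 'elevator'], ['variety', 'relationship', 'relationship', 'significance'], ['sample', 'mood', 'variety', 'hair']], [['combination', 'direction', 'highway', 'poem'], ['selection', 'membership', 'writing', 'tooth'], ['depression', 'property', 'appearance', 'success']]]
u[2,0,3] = 'poem'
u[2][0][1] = 'direction'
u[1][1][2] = 'relationship'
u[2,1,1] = 'membership'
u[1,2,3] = 'hair'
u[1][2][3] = 'hair'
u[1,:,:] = [['conversation', 'marketing', 'hair', 'elevator'], ['variety', 'relationship', 'relationship', 'significance'], ['sample', 'mood', 'variety', 'hair']]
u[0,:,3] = ['error', 'army', 'village']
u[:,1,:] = [['story', 'television', 'union', 'army'], ['variety', 'relationship', 'relationship', 'significance'], ['selection', 'membership', 'writing', 'tooth']]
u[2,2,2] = 'appearance'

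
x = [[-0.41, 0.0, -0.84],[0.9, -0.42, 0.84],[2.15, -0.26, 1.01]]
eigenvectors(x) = [[(-0.23+0.42j), -0.23-0.42j, (-0.13+0j)],[(0.39-0.15j), 0.39+0.15j, (-0.99+0j)],[(0.77+0j), 0.77-0.00j, (0.01+0j)]]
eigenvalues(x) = [(0.25+1.21j), (0.25-1.21j), (-0.32+0j)]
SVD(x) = [[-0.28, 0.78, 0.56], [0.45, -0.41, 0.80], [0.85, 0.47, -0.24]] @ diag([2.7959358162201315, 0.6183274855307895, 0.27624994518486345]) @ [[0.84,-0.15,0.53], [0.54,0.08,-0.84], [-0.08,-0.99,-0.14]]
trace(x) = 0.18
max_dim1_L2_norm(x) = 2.39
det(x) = -0.48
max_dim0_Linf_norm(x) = 2.15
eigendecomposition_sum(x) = [[-0.20+0.64j, (0.02-0.08j), (-0.43+0.12j)], [0.50-0.32j, (-0.06+0.04j), 0.36+0.17j], [(1.07-0.22j), -0.13+0.04j, (0.51+0.52j)]] + [[(-0.2-0.64j), (0.02+0.08j), -0.43-0.12j], [0.50+0.32j, -0.06-0.04j, (0.36-0.17j)], [1.07+0.22j, (-0.13-0.04j), (0.51-0.52j)]] + [[(-0.01-0j), (-0.04+0j), 0.02-0.00j], [(-0.11-0j), (-0.3+0j), (0.12-0j)], [0j, -0j, -0.00+0.00j]]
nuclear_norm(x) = 3.69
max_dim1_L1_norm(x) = 3.42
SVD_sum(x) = [[-0.66,  0.11,  -0.41], [1.05,  -0.18,  0.66], [1.99,  -0.35,  1.25]] + [[0.26, 0.04, -0.41], [-0.14, -0.02, 0.21], [0.16, 0.02, -0.25]] + [[-0.01, -0.15, -0.02], [-0.02, -0.22, -0.03], [0.01, 0.06, 0.01]]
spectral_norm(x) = 2.80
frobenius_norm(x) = 2.88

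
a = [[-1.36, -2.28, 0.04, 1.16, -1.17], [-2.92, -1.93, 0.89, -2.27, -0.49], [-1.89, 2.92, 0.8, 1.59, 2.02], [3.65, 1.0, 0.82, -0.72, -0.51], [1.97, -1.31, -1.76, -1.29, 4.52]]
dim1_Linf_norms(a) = [2.28, 2.92, 2.92, 3.65, 4.52]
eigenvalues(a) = [(-3.65+1.45j), (-3.65-1.45j), (3.57+1.9j), (3.57-1.9j), (1.47+0j)]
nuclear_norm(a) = 19.57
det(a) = 371.17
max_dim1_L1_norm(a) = 10.85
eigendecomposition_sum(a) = [[(-1.2-0.13j), -0.92-1.07j, -0.00+0.30j, 0.17-0.96j, -0.17-0.25j], [-0.72+0.99j, -1.41+0.27j, (0.26+0.15j), (-0.77-0.63j), (-0.3+0.03j)], [-0.31-1.18j, 0.68-1.25j, (-0.28+0.11j), 0.97-0.19j, (0.17-0.25j)], [1.44+0.89j, (0.52+1.91j), 0.18-0.37j, (-0.79+1.12j), 0.07+0.42j], [0.31+0.13j, (0.16+0.36j), (0.02-0.08j), (-0.12+0.25j), 0.03+0.08j]] + [[-1.20+0.13j, (-0.92+1.07j), (-0-0.3j), 0.17+0.96j, (-0.17+0.25j)], [-0.72-0.99j, -1.41-0.27j, (0.26-0.15j), -0.77+0.63j, -0.30-0.03j], [-0.31+1.18j, 0.68+1.25j, -0.28-0.11j, (0.97+0.19j), 0.17+0.25j], [(1.44-0.89j), (0.52-1.91j), (0.18+0.37j), (-0.79-1.12j), (0.07-0.42j)], [(0.31-0.13j), (0.16-0.36j), 0.02+0.08j, (-0.12-0.25j), 0.03-0.08j]] + [[(0.41+0.53j), -0.21-0.55j, -0.03-0.50j, (0.32-0.05j), (-0.43+0.53j)], [-0.57-0.23j, 0.43+0.33j, 0.26+0.38j, -0.23+0.19j, 0.09-0.63j], [-1.27-1.02j, 0.83+1.17j, 0.37+1.16j, (-0.72+0.31j), (0.71-1.52j)], [0.11+0.40j, 0.01-0.37j, (0.1-0.3j), 0.20+0.05j, (-0.38+0.2j)], [0.33-2.09j, -0.79+1.68j, -1.07+1.16j, (-0.81-0.61j), (2.17-0.16j)]] + [[(0.41-0.53j), (-0.21+0.55j), -0.03+0.50j, (0.32+0.05j), -0.43-0.53j], [-0.57+0.23j, 0.43-0.33j, 0.26-0.38j, -0.23-0.19j, (0.09+0.63j)], [(-1.27+1.02j), (0.83-1.17j), 0.37-1.16j, -0.72-0.31j, (0.71+1.52j)], [0.11-0.40j, (0.01+0.37j), (0.1+0.3j), (0.2-0.05j), (-0.38-0.2j)], [0.33+2.09j, (-0.79-1.68j), -1.07-1.16j, -0.81+0.61j, 2.17+0.16j]] + [[0.23+0.00j, -0.02+0.00j, 0.11+0.00j, (0.19+0j), (0.04+0j)], [-0.33-0.00j, 0.03-0.00j, (-0.16-0j), -0.28-0.00j, (-0.06-0j)], [(1.27+0j), (-0.11+0j), (0.61+0j), 1.08+0.00j, 0.25+0.00j], [(0.55+0j), (-0.05+0j), (0.26+0j), (0.47+0j), 0.11+0.00j], [(0.68+0j), (-0.06+0j), 0.32+0.00j, (0.58+0j), (0.13+0j)]]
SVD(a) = [[-0.36,  -0.23,  -0.08,  0.63,  -0.64], [-0.46,  -0.52,  0.11,  -0.68,  -0.23], [-0.00,  0.51,  0.75,  -0.13,  -0.4], [0.41,  0.24,  -0.54,  -0.35,  -0.60], [0.7,  -0.60,  0.35,  0.09,  -0.14]] @ diag([6.219255159339487, 5.00987058755748, 4.72543711621537, 2.666125046625632, 0.9455597577124876]) @ [[0.76,0.19,-0.21,-0.09,0.58], [0.12,0.81,0.24,0.46,-0.26], [-0.62,0.25,-0.08,0.17,0.73], [0.1,-0.37,-0.42,0.82,-0.03], [-0.15,0.34,-0.84,-0.27,-0.27]]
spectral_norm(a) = 6.22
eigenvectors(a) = [[-0.40+0.19j, (-0.4-0.19j), -0.16+0.17j, -0.16-0.17j, -0.14+0.00j], [(-0.03+0.45j), -0.03-0.45j, 0.05-0.21j, 0.05+0.21j, 0.21+0.00j], [(-0.32-0.31j), -0.32+0.31j, (0.28-0.5j), 0.28+0.50j, -0.80+0.00j], [(0.62+0j), 0.62-0.00j, -0.13+0.06j, (-0.13-0.06j), -0.35+0.00j], [0.12-0.02j, (0.12+0.02j), 0.74+0.00j, (0.74-0j), -0.42+0.00j]]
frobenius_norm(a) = 9.70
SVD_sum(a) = [[-1.72, -0.44, 0.48, 0.21, -1.31], [-2.16, -0.55, 0.6, 0.27, -1.64], [-0.02, -0.01, 0.01, 0.0, -0.02], [1.94, 0.49, -0.54, -0.24, 1.48], [3.3, 0.84, -0.92, -0.41, 2.51]] + [[-0.13, -0.92, -0.27, -0.53, 0.29], [-0.3, -2.1, -0.62, -1.21, 0.67], [0.29, 2.05, 0.60, 1.18, -0.65], [0.14, 0.98, 0.29, 0.57, -0.31], [-0.35, -2.42, -0.71, -1.39, 0.77]] + [[0.24, -0.09, 0.03, -0.06, -0.28], [-0.32, 0.13, -0.04, 0.09, 0.38], [-2.19, 0.88, -0.28, 0.59, 2.58], [1.57, -0.63, 0.20, -0.42, -1.85], [-1.02, 0.41, -0.13, 0.28, 1.21]] + [[0.16, -0.62, -0.71, 1.37, -0.04], [-0.17, 0.66, 0.76, -1.48, 0.05], [-0.03, 0.13, 0.15, -0.29, 0.01], [-0.09, 0.35, 0.40, -0.77, 0.02], [0.02, -0.09, -0.10, 0.20, -0.01]] + [[0.09, -0.21, 0.51, 0.17, 0.16],  [0.03, -0.07, 0.18, 0.06, 0.06],  [0.06, -0.13, 0.32, 0.1, 0.1],  [0.08, -0.19, 0.48, 0.15, 0.15],  [0.02, -0.04, 0.11, 0.04, 0.03]]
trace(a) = 1.31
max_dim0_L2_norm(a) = 5.58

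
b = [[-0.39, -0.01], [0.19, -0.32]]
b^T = [[-0.39, 0.19],[-0.01, -0.32]]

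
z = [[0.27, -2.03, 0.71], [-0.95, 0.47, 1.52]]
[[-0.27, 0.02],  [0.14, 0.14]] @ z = [[-0.09, 0.56, -0.16], [-0.10, -0.22, 0.31]]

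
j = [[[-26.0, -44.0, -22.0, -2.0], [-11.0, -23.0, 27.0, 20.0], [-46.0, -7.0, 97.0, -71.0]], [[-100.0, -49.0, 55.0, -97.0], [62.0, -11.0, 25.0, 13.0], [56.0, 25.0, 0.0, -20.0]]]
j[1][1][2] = 25.0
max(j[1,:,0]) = 62.0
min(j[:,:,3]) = -97.0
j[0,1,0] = -11.0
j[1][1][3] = 13.0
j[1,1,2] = 25.0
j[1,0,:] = [-100.0, -49.0, 55.0, -97.0]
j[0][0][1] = -44.0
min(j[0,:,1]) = -44.0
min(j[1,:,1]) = -49.0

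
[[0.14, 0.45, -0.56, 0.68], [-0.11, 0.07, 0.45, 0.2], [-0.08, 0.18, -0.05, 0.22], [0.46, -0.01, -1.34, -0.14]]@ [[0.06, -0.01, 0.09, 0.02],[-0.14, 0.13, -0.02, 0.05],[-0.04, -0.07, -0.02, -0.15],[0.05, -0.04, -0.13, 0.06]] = [[0.0, 0.07, -0.07, 0.15], [-0.02, -0.03, -0.05, -0.05], [-0.02, 0.02, -0.04, 0.03], [0.08, 0.09, 0.09, 0.20]]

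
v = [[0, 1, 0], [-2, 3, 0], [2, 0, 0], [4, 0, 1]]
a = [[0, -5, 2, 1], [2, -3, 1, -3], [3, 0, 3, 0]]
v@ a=[[2, -3, 1, -3], [6, 1, -1, -11], [0, -10, 4, 2], [3, -20, 11, 4]]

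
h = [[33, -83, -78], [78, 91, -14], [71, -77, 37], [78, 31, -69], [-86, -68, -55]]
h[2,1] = -77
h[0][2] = -78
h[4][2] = -55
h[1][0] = 78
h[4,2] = -55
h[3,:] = [78, 31, -69]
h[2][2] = 37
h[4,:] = [-86, -68, -55]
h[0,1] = -83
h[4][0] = -86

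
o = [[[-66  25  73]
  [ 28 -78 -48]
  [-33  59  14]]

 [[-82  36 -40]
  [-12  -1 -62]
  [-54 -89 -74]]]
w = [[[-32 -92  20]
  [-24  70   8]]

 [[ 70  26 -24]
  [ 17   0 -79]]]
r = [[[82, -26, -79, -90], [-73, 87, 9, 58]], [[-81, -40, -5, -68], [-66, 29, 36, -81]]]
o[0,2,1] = 59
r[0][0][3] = -90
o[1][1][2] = -62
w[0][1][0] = -24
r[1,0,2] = -5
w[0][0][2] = 20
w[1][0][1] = 26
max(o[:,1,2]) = -48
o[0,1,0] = 28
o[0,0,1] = 25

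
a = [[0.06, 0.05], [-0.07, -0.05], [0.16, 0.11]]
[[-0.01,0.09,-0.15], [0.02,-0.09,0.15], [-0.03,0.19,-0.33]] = a@[[-0.03, 0.18, -0.30],  [-0.26, 1.49, -2.55]]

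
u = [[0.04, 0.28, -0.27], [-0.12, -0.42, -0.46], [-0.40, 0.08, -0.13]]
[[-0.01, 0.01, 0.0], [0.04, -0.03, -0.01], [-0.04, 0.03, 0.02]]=u @ [[0.10, -0.08, -0.04], [-0.08, 0.07, 0.03], [-0.04, 0.03, 0.01]]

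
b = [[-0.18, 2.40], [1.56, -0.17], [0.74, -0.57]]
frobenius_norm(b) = 3.02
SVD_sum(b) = [[-0.72,2.23], [0.2,-0.61], [0.24,-0.73]] + [[0.54, 0.17], [1.36, 0.44], [0.50, 0.16]]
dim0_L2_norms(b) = [1.74, 2.47]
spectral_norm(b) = 2.54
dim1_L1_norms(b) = [2.58, 1.73, 1.31]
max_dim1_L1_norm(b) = 2.58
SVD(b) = [[-0.92, -0.35], [0.25, -0.88], [0.3, -0.32]] @ diag([2.544699952367074, 1.6284661962788827]) @ [[0.31,  -0.95],[-0.95,  -0.31]]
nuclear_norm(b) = 4.17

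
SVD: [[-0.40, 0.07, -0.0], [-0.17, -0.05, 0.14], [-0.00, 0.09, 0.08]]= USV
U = [[-0.91, 0.4, 0.11], [-0.41, -0.84, -0.34], [-0.05, -0.36, 0.93]]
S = [0.44, 0.15, 0.11]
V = [[0.98, -0.11, -0.14], [-0.11, 0.25, -0.96], [0.14, 0.96, 0.23]]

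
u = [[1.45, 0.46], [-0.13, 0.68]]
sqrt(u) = [[1.21, 0.23], [-0.06, 0.83]]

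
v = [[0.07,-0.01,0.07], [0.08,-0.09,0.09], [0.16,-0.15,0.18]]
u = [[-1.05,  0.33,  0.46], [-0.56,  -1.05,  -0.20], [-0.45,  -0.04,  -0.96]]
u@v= [[0.03, -0.09, 0.04], [-0.16, 0.13, -0.17], [-0.19, 0.15, -0.21]]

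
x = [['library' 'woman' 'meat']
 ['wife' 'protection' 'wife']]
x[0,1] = 'woman'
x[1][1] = 'protection'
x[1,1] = 'protection'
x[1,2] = 'wife'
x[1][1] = 'protection'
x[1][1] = 'protection'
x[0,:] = ['library', 'woman', 'meat']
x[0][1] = 'woman'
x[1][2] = 'wife'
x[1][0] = 'wife'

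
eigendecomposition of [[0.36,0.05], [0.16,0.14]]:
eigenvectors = [[0.84,  -0.19],[0.54,  0.98]]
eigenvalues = [0.39, 0.11]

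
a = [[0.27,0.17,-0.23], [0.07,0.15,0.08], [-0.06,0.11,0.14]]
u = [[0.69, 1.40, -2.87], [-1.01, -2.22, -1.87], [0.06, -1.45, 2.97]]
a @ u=[[0.00,0.33,-1.78],[-0.1,-0.35,-0.24],[-0.14,-0.53,0.38]]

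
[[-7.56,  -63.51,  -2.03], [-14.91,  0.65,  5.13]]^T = [[-7.56,-14.91], [-63.51,0.65], [-2.03,5.13]]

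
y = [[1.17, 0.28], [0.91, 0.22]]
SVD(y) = [[-0.79, -0.61], [-0.61, 0.79]] @ diag([1.5244005677537786, 0.0017055884489934976]) @ [[-0.97, -0.23], [-0.23, 0.97]]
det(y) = 0.00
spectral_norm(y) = 1.52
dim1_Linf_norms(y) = [1.17, 0.91]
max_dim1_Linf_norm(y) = 1.17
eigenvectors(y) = [[0.79, -0.23],[0.61, 0.97]]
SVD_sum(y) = [[1.17, 0.28], [0.91, 0.22]] + [[0.0, -0.00],[-0.0, 0.00]]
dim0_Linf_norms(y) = [1.17, 0.28]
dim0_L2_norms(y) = [1.48, 0.36]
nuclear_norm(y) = 1.53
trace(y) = 1.39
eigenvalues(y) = [1.39, 0.0]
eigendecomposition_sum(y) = [[1.17, 0.28],[0.91, 0.22]] + [[0.0, -0.0], [-0.00, 0.0]]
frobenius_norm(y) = 1.52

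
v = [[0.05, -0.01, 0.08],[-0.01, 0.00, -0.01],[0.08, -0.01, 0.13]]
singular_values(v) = [0.18, 0.0, 0.0]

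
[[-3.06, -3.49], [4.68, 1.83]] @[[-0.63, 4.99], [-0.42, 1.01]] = [[3.39, -18.79],[-3.72, 25.2]]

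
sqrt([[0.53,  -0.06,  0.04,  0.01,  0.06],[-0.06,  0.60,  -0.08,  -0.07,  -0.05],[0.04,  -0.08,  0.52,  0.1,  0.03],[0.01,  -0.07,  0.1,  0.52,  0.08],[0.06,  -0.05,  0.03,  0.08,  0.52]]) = [[0.73, -0.04, 0.03, 0.0, 0.04], [-0.04, 0.77, -0.05, -0.04, -0.03], [0.03, -0.05, 0.72, 0.07, 0.02], [0.0, -0.04, 0.07, 0.71, 0.05], [0.04, -0.03, 0.02, 0.05, 0.72]]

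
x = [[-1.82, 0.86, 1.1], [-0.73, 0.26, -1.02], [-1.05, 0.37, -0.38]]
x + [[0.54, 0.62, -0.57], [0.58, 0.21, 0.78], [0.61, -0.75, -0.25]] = [[-1.28,1.48,0.53], [-0.15,0.47,-0.24], [-0.44,-0.38,-0.63]]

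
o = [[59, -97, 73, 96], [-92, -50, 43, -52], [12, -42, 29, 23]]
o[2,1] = -42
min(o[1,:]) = -92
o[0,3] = 96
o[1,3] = -52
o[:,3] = [96, -52, 23]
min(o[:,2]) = 29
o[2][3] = 23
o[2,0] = 12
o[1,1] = -50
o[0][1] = -97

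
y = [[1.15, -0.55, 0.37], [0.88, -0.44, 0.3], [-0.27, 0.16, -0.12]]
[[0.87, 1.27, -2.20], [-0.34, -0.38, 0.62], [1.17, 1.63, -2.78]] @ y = [[2.71, -1.39, 0.97], [-0.89, 0.45, -0.31], [3.53, -1.81, 1.26]]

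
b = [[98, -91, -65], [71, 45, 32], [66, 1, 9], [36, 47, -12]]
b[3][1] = 47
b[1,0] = 71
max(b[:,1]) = 47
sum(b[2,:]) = 76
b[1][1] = 45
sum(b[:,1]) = 2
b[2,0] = 66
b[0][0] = 98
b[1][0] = 71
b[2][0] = 66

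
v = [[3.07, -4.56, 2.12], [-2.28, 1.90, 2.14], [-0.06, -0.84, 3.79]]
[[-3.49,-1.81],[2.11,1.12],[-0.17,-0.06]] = v@[[-0.54, -0.27], [0.42, 0.23], [0.04, 0.03]]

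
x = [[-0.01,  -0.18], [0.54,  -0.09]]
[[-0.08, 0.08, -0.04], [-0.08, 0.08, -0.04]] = x @[[-0.07, 0.07, -0.04], [0.43, -0.44, 0.23]]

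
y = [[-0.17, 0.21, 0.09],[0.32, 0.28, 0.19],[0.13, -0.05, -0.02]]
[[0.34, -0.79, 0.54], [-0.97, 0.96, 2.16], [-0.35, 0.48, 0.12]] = y @ [[-3.02, 3.26, 2.80],[-2.17, -2.48, 5.43],[3.17, 3.2, -1.33]]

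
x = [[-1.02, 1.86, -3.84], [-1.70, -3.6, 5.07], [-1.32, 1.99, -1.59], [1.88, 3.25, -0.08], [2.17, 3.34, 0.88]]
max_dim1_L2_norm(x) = 6.45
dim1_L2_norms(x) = [4.39, 6.45, 2.87, 3.76, 4.08]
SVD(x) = [[0.44, -0.46, -0.26], [-0.75, 0.13, -0.54], [0.26, -0.18, -0.77], [0.32, 0.52, -0.12], [0.26, 0.69, -0.18]] @ diag([8.427179331572185, 4.967216897113205, 2.0205704171237646]) @ [[0.2, 0.71, -0.68], [0.59, 0.46, 0.66], [0.78, -0.53, -0.33]]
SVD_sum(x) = [[0.73, 2.64, -2.53], [-1.24, -4.48, 4.29], [0.44, 1.58, -1.51], [0.53, 1.93, -1.85], [0.43, 1.55, -1.49]] + [[-1.34, -1.05, -1.48], [0.38, 0.3, 0.42], [-0.54, -0.42, -0.59], [1.53, 1.2, 1.69], [2.03, 1.59, 2.24]] + [[-0.40, 0.27, 0.17], [-0.85, 0.58, 0.36], [-1.22, 0.83, 0.52], [-0.18, 0.12, 0.08], [-0.29, 0.2, 0.12]]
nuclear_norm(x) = 15.41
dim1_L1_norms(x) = [6.72, 10.37, 4.9, 5.21, 6.39]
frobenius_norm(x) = 9.99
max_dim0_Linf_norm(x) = 5.07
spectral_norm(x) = 8.43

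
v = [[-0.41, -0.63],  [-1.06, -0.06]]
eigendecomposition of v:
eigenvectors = [[-0.69, 0.53],  [-0.72, -0.85]]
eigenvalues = [-1.07, 0.6]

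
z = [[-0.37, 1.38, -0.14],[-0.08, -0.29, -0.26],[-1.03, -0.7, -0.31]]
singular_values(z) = [1.59, 1.13, 0.22]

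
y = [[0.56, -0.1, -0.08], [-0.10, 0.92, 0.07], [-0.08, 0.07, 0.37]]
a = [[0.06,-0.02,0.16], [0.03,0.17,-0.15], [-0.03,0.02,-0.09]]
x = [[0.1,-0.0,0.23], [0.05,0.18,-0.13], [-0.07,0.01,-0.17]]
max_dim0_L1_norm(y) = 1.09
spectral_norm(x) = 0.34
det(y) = 0.18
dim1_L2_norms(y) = [0.57, 0.93, 0.38]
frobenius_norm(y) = 1.16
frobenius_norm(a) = 0.30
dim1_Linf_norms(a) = [0.16, 0.17, 0.09]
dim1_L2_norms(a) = [0.17, 0.23, 0.1]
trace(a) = 0.14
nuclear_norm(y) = 1.85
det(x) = 0.00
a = y @ x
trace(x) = 0.11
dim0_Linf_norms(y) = [0.56, 0.92, 0.37]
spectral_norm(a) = 0.28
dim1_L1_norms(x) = [0.33, 0.36, 0.25]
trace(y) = 1.85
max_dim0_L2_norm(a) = 0.24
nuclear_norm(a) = 0.40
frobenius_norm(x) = 0.39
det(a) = 0.00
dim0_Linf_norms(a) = [0.06, 0.17, 0.16]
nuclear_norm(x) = 0.53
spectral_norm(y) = 0.96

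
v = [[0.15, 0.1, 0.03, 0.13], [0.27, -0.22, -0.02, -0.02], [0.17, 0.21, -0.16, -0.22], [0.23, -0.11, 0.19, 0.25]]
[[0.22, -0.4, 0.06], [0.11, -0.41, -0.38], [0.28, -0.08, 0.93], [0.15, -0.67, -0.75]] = v @ [[0.91, -1.75, 0.12],  [0.62, -0.18, 2.09],  [-0.23, -0.4, -1.69],  [0.2, -0.86, -0.90]]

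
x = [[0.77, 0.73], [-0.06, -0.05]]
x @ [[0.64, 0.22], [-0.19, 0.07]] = [[0.35, 0.22], [-0.03, -0.02]]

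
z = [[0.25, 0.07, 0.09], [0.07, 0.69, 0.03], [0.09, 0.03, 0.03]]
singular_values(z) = [0.7, 0.27, 0.0]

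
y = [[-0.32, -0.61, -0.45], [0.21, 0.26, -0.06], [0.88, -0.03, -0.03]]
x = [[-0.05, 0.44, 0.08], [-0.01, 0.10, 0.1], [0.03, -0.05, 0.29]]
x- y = [[0.27, 1.05, 0.53], [-0.22, -0.16, 0.16], [-0.85, -0.02, 0.32]]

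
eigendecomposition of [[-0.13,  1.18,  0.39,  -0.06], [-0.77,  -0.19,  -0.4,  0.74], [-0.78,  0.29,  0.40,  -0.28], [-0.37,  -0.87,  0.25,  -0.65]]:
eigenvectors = [[-0.11-0.61j, -0.11+0.61j, (-0.25+0j), 0.15+0.00j], [0.63+0.00j, (0.63-0j), 0.22+0.00j, (-0.22+0j)], [(0.16-0.28j), (0.16+0.28j), (-0.69+0j), (0.8+0j)], [-0.01+0.35j, (-0.01-0.35j), (-0.64+0j), (0.53+0j)]]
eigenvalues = [(-0.17+1.33j), (-0.17-1.33j), (-0.23+0j), (-0.01+0j)]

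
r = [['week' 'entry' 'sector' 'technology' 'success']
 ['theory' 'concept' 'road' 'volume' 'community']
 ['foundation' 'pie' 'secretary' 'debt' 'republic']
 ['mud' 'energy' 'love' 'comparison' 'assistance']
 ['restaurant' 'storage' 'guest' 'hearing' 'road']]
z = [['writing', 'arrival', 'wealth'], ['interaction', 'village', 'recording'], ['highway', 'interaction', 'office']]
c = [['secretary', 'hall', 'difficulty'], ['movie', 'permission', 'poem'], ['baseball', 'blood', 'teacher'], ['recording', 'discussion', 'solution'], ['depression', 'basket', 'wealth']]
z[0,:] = ['writing', 'arrival', 'wealth']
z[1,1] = 'village'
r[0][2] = 'sector'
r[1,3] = 'volume'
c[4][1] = 'basket'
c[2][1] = 'blood'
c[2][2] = 'teacher'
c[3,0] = 'recording'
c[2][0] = 'baseball'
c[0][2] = 'difficulty'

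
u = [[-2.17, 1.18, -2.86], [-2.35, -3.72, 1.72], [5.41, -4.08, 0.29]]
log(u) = [[(1.3+0.67j), (0.58+0.76j), -1.03+0.16j], [(-0.5+1.95j), (1.02+2.2j), (0.72+0.46j)], [(2.21+1.12j), (-1.27+1.27j), (2.13+0.27j)]]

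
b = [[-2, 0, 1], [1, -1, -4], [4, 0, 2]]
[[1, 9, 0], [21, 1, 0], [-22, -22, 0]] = b@[[-3, -5, 0], [-4, -2, 0], [-5, -1, 0]]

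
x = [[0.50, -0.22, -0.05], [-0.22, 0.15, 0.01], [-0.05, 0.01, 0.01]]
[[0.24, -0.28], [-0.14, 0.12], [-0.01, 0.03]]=x @ [[0.29, -0.51], [-0.55, 0.07], [0.51, 0.12]]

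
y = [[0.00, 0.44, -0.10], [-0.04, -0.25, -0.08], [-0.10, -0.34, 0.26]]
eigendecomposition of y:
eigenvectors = [[-0.40+0.00j, (0.93+0j), (0.93-0j)],[(-0.1+0j), (-0.36+0.02j), (-0.36-0.02j)],[0.91+0.00j, -0.07+0.02j, -0.07-0.02j]]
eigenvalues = [(0.34+0j), (-0.16+0.01j), (-0.16-0.01j)]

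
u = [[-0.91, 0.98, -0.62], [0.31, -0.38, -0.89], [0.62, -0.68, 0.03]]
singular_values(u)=[1.72, 1.04, 0.0]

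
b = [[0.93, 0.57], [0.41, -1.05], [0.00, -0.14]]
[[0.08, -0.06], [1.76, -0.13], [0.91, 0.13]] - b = [[-0.85, -0.63], [1.35, 0.92], [0.91, 0.27]]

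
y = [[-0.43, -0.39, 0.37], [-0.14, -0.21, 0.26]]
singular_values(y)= [0.77, 0.1]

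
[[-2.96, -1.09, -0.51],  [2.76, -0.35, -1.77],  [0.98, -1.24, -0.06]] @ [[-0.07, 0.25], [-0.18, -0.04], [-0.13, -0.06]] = [[0.47, -0.67], [0.1, 0.81], [0.16, 0.3]]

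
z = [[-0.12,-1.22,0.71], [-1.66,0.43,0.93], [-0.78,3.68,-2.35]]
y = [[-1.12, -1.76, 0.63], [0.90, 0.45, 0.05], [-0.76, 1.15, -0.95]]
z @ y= [[-1.50, 0.48, -0.81], [1.54, 4.18, -1.91], [5.97, 0.33, 1.93]]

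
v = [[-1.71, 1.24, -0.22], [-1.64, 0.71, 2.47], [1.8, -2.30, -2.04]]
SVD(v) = [[-0.32, 0.81, 0.48], [-0.6, -0.57, 0.57], [0.74, -0.11, 0.67]] @ diag([4.7830319427768515, 1.7385256621116227, 0.7722913676557975]) @ [[0.60, -0.53, -0.61], [-0.37, 0.49, -0.79], [-0.71, -0.7, -0.09]]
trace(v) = -3.04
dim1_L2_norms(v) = [2.12, 3.05, 3.56]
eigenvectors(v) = [[0.82+0.00j, (-0.06+0.38j), -0.06-0.38j], [0.55+0.00j, -0.69+0.00j, -0.69-0.00j], [0.18+0.00j, (0.45-0.42j), 0.45+0.42j]]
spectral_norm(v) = 4.78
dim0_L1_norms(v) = [5.15, 4.25, 4.73]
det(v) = -6.42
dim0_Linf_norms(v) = [1.8, 2.3, 2.47]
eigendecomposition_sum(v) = [[-0.60-0.00j, (-0.3+0j), -0.53+0.00j], [-0.41-0.00j, (-0.2+0j), (-0.36+0j)], [-0.13-0.00j, -0.06+0.00j, -0.12+0.00j]] + [[(-0.55+0.25j), (0.77-0.13j), (0.16-0.77j)], [-0.62-0.91j, (0.46+1.33j), (1.42+0.05j)], [(0.97+0.22j), -1.12-0.59j, (-0.96+0.84j)]] + [[(-0.55-0.25j), (0.77+0.13j), (0.16+0.77j)], [(-0.62+0.91j), 0.46-1.33j, (1.42-0.05j)], [(0.97-0.22j), (-1.12+0.59j), -0.96-0.84j]]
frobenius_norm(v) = 5.15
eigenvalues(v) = [(-0.92+0j), (-1.06+2.42j), (-1.06-2.42j)]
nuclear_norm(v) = 7.29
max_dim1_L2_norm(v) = 3.56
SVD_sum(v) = [[-0.92,0.81,0.93], [-1.70,1.50,1.73], [2.10,-1.85,-2.14]] + [[-0.53,  0.69,  -1.12], [0.37,  -0.48,  0.78], [0.07,  -0.09,  0.14]] + [[-0.26,  -0.26,  -0.04], [-0.31,  -0.3,  -0.04], [-0.37,  -0.36,  -0.05]]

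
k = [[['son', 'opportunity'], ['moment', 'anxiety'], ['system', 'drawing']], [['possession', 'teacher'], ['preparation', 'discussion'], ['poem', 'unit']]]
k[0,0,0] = 'son'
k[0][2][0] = 'system'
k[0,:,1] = ['opportunity', 'anxiety', 'drawing']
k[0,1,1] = 'anxiety'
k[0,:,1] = ['opportunity', 'anxiety', 'drawing']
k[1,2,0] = 'poem'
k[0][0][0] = 'son'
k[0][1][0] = 'moment'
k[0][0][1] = 'opportunity'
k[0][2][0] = 'system'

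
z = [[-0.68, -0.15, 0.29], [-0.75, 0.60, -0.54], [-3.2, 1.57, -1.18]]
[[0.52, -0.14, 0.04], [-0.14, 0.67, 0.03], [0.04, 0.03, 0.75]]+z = [[-0.16, -0.29, 0.33],  [-0.89, 1.27, -0.51],  [-3.16, 1.60, -0.43]]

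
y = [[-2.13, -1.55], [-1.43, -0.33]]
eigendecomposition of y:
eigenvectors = [[-0.88,  0.51], [-0.48,  -0.86]]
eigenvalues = [-2.97, 0.51]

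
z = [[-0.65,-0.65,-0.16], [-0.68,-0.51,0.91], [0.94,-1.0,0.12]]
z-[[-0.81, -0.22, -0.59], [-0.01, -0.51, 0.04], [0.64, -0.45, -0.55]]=[[0.16, -0.43, 0.43], [-0.67, 0.0, 0.87], [0.30, -0.55, 0.67]]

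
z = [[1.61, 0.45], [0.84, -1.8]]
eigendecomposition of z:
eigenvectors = [[0.97, -0.13], [0.23, 0.99]]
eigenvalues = [1.72, -1.91]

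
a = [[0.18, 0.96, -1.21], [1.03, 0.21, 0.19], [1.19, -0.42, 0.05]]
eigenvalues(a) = [(-0.25+1j), (-0.25-1j), (0.95+0j)]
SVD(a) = [[0.54, 0.83, 0.12], [-0.49, 0.43, -0.76], [-0.69, 0.35, 0.63]] @ diag([1.611410883125864, 1.5471012564686806, 0.4050094665270846]) @ [[-0.76, 0.44, -0.48], [0.65, 0.48, -0.59], [-0.03, -0.76, -0.65]]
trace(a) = 0.44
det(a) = 1.01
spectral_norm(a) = 1.61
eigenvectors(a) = [[0.04-0.51j, (0.04+0.51j), (-0.51+0j)], [(-0.39+0.27j), -0.39-0.27j, -0.80+0.00j], [(-0.72+0j), (-0.72-0j), (-0.31+0j)]]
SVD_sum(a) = [[-0.66, 0.38, -0.42], [0.59, -0.34, 0.38], [0.84, -0.49, 0.54]] + [[0.84, 0.62, -0.76], [0.43, 0.32, -0.39], [0.35, 0.26, -0.32]] + [[-0.00, -0.04, -0.03],[0.01, 0.24, 0.20],[-0.01, -0.20, -0.17]]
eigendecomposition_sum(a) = [[-0.05+0.36j,0.21-0.24j,(-0.47+0.04j)],[(0.29-0.18j),-0.31-0.01j,(0.31+0.32j)],[(0.51+0.03j),-0.37-0.27j,(0.11+0.65j)]] + [[-0.05-0.36j, (0.21+0.24j), (-0.47-0.04j)],  [(0.29+0.18j), -0.31+0.01j, (0.31-0.32j)],  [0.51-0.03j, (-0.37+0.27j), 0.11-0.65j]] + [[0.29+0.00j, (0.53-0j), (-0.27-0j)], [(0.45+0j), 0.82-0.00j, (-0.43-0j)], [0.17+0.00j, (0.32-0j), (-0.16-0j)]]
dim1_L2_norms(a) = [1.56, 1.07, 1.26]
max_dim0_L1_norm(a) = 2.4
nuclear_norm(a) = 3.56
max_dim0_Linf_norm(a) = 1.21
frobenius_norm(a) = 2.27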